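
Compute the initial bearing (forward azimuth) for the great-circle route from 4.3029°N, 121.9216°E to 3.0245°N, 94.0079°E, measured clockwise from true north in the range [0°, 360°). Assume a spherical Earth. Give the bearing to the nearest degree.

268°

Δλ = 94.0079 − 121.9216 = -27.9137°.
θ = atan2( sin Δλ · cos φ₂ , cos φ₁ · sin φ₂ − sin φ₁ · cos φ₂ · cos Δλ )
  = atan2(-0.46749, -0.01359) = -91.666° → normalised to [0°, 360°): 268.334°.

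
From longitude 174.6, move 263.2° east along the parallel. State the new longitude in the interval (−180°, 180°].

+77.8°

Start at +174.6°; shift +263.2° → +437.8°.
+437.8° lies outside (−180°, 180°]; subtract 360° → +77.8°.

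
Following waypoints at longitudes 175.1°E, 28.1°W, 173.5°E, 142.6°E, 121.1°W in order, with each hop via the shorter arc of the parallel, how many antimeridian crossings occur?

Leg 1: +175.1° → -28.1°, shortest Δλ = 156.8° (east) — crosses 180°.
Leg 2: -28.1° → +173.5°, shortest Δλ = -158.4° (west) — crosses 180°.
Leg 3: +173.5° → +142.6°, shortest Δλ = -30.9° (west) — does not cross 180°.
Leg 4: +142.6° → -121.1°, shortest Δλ = 96.3° (east) — crosses 180°.
Total crossings: 3.

3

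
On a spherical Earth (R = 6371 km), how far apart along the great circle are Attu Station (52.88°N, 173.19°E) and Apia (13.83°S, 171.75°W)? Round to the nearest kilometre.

Δλ = -171.75 − 173.19 = -344.94°; wrapped into (−180°, 180°]: 15.06°.
Δφ = -13.83 − 52.88 = -66.71°.
a = sin²(Δφ/2) + cos φ₁ · cos φ₂ · sin²(Δλ/2) = 0.312371.
c = 2·atan2(√a, √(1−a)) = 1.18612 rad → d = 6371·c ≈ 7556.77 km.

7557 km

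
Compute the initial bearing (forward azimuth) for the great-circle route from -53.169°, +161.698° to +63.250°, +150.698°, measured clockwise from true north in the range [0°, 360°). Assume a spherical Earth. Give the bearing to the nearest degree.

Δλ = 150.698 − 161.698 = -11.000°.
θ = atan2( sin Δλ · cos φ₂ , cos φ₁ · sin φ₂ − sin φ₁ · cos φ₂ · cos Δλ )
  = atan2(-0.08588, 0.88895) = -5.518° → normalised to [0°, 360°): 354.482°.

354°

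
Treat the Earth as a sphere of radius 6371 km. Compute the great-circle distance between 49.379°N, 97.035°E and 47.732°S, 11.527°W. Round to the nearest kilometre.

14957 km

Δλ = -11.527 − 97.035 = -108.562°.
Δφ = -47.732 − 49.379 = -97.111°.
a = sin²(Δφ/2) + cos φ₁ · cos φ₂ · sin²(Δλ/2) = 0.850543.
c = 2·atan2(√a, √(1−a)) = 2.34772 rad → d = 6371·c ≈ 14957.29 km.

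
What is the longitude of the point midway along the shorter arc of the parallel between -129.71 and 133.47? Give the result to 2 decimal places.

-178.12°

Signed shortest Δλ from -129.71° to +133.47° is -96.82°.
Midpoint longitude = -129.71° + (-96.82°)/2 = -129.71° − 48.41° = -178.12°.
(The naïve average (-129.71 + +133.47)/2 = 1.88° is on the wrong side of the globe.)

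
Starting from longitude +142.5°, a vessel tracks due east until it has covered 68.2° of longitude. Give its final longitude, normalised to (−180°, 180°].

-149.3°

Start at +142.5°; shift +68.2° → +210.7°.
+210.7° lies outside (−180°, 180°]; subtract 360° → -149.3°.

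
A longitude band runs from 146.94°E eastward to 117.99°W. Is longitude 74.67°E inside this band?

Band width going east from +146.94° to -117.99°: ((-117.99 − 146.94) mod 360) = 95.07°.
Offset of +74.67° east of the west edge: ((74.67 − 146.94) mod 360) = 287.73°.
287.73° > 95.07° ⇒ outside.

No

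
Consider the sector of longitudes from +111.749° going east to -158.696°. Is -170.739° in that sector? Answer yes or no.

Band width going east from +111.749° to -158.696°: ((-158.696 − 111.749) mod 360) = 89.555°.
Offset of -170.739° east of the west edge: ((-170.739 − 111.749) mod 360) = 77.512°.
77.512° ≤ 89.555° ⇒ inside.

Yes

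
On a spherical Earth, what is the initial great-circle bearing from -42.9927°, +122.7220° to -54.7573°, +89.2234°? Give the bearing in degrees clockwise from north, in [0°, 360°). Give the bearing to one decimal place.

Δλ = 89.2234 − 122.7220 = -33.4986°.
θ = atan2( sin Δλ · cos φ₂ , cos φ₁ · sin φ₂ − sin φ₁ · cos φ₂ · cos Δλ )
  = atan2(-0.31848, -0.26925) = -130.212° → normalised to [0°, 360°): 229.788°.

229.8°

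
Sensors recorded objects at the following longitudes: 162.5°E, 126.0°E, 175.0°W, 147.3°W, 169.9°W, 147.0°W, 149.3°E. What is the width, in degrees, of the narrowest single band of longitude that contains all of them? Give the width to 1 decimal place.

87.0°

Sort the longitudes: -175.0°, -169.9°, -147.3°, -147.0°, +126.0°, +149.3°, +162.5°.
Eastward gaps between consecutive values (wrapping around): 5.1°, 22.6°, 0.3°, 273.0°, 23.3°, 13.2°, 22.5°.
Largest gap = 273.0° ⇒ minimal covering band is its complement: 360° − 273.0° = 87.0°.
Band runs from +126.0° eastward to -147.0°, crossing the antimeridian.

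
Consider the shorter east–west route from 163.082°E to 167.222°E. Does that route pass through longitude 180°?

Signed shortest Δλ = ((167.222 − 163.082 + 180) mod 360) − 180 = 4.14°.
Going east by 4.14° from +163.082° reaches +167.222° without touching 180°.

No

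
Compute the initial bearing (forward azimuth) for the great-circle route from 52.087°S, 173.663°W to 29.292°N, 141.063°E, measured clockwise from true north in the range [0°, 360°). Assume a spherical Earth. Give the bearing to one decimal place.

Δλ = 141.063 − -173.663 = 314.726°; wrapped into (−180°, 180°]: -45.274°.
θ = atan2( sin Δλ · cos φ₂ , cos φ₁ · sin φ₂ − sin φ₁ · cos φ₂ · cos Δλ )
  = atan2(-0.61964, 0.78484) = -38.291° → normalised to [0°, 360°): 321.709°.

321.7°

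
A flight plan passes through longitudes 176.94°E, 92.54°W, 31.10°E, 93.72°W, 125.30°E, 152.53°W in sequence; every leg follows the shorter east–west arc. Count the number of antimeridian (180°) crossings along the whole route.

Leg 1: +176.94° → -92.54°, shortest Δλ = 90.52° (east) — crosses 180°.
Leg 2: -92.54° → +31.10°, shortest Δλ = 123.64° (east) — does not cross 180°.
Leg 3: +31.10° → -93.72°, shortest Δλ = -124.82° (west) — does not cross 180°.
Leg 4: -93.72° → +125.30°, shortest Δλ = -140.98° (west) — crosses 180°.
Leg 5: +125.30° → -152.53°, shortest Δλ = 82.17° (east) — crosses 180°.
Total crossings: 3.

3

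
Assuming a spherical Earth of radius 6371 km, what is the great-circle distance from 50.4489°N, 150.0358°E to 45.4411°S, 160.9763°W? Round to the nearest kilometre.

Δλ = -160.9763 − 150.0358 = -311.0121°; wrapped into (−180°, 180°]: 48.9879°.
Δφ = -45.4411 − 50.4489 = -95.8900°.
a = sin²(Δφ/2) + cos φ₁ · cos φ₂ · sin²(Δλ/2) = 0.628107.
c = 2·atan2(√a, √(1−a)) = 1.82990 rad → d = 6371·c ≈ 11658.29 km.

11658 km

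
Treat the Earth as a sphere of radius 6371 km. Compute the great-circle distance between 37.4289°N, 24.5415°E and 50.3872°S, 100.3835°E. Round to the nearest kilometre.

Δλ = 100.3835 − 24.5415 = 75.8420°.
Δφ = -50.3872 − 37.4289 = -87.8161°.
a = sin²(Δφ/2) + cos φ₁ · cos φ₂ · sin²(Δλ/2) = 0.672184.
c = 2·atan2(√a, √(1−a)) = 1.92236 rad → d = 6371·c ≈ 12247.37 km.

12247 km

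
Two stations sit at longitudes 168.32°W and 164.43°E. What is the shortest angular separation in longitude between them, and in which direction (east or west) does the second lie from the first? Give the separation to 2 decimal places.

Raw difference: 164.43 − -168.32 = 332.75°.
Normalise into (−180°, 180°]: 332.75° − 360° = -27.25°.
Negative ⇒ the second point lies to the west; separation 27.25°.

27.25° west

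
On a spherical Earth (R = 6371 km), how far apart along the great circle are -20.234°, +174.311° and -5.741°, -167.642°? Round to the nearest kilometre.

Δλ = -167.642 − 174.311 = -341.953°; wrapped into (−180°, 180°]: 18.047°.
Δφ = -5.741 − -20.234 = 14.493°.
a = sin²(Δφ/2) + cos φ₁ · cos φ₂ · sin²(Δλ/2) = 0.038876.
c = 2·atan2(√a, √(1−a)) = 0.39694 rad → d = 6371·c ≈ 2528.90 km.

2529 km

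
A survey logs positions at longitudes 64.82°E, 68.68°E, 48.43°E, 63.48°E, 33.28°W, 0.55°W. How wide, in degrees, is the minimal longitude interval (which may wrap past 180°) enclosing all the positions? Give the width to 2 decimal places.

101.96°

Sort the longitudes: -33.28°, -0.55°, +48.43°, +63.48°, +64.82°, +68.68°.
Eastward gaps between consecutive values (wrapping around): 32.73°, 48.98°, 15.05°, 1.34°, 3.86°, 258.04°.
Largest gap = 258.04° ⇒ minimal covering band is its complement: 360° − 258.04° = 101.96°.
Band runs from -33.28° eastward to +68.68°.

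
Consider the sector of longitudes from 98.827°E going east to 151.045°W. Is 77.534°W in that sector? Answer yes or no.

Band width going east from +98.827° to -151.045°: ((-151.045 − 98.827) mod 360) = 110.128°.
Offset of -77.534° east of the west edge: ((-77.534 − 98.827) mod 360) = 183.639°.
183.639° > 110.128° ⇒ outside.

No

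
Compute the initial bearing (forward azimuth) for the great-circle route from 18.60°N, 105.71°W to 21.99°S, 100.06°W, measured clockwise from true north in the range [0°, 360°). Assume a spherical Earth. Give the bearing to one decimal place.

172.0°

Δλ = -100.06 − -105.71 = 5.65°.
θ = atan2( sin Δλ · cos φ₂ , cos φ₁ · sin φ₂ − sin φ₁ · cos φ₂ · cos Δλ )
  = atan2(0.09129, -0.64920) = 171.996° → normalised to [0°, 360°): 171.996°.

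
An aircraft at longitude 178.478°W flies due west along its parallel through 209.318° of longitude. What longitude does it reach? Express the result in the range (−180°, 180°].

Start at -178.478°; shift −209.318° → -387.796°.
-387.796° lies outside (−180°, 180°]; add 360° → -27.796°.

27.796°W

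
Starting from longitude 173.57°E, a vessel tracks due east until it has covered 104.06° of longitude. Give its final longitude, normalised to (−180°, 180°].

82.37°W

Start at +173.57°; shift +104.06° → +277.63°.
+277.63° lies outside (−180°, 180°]; subtract 360° → -82.37°.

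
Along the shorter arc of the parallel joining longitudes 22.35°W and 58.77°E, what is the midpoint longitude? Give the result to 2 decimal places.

18.21°E

Signed shortest Δλ from -22.35° to +58.77° is +81.12°.
Midpoint longitude = -22.35° + (+81.12°)/2 = -22.35° + 40.56° = +18.21°.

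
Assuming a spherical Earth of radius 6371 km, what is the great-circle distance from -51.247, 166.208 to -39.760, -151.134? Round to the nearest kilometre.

Δλ = -151.134 − 166.208 = -317.342°; wrapped into (−180°, 180°]: 42.658°.
Δφ = -39.760 − -51.247 = 11.487°.
a = sin²(Δφ/2) + cos φ₁ · cos φ₂ · sin²(Δλ/2) = 0.073675.
c = 2·atan2(√a, √(1−a)) = 0.54976 rad → d = 6371·c ≈ 3502.51 km.

3503 km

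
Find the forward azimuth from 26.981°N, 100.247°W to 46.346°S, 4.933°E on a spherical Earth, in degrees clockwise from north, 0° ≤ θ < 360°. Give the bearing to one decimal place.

Δλ = 4.933 − -100.247 = 105.180°.
θ = atan2( sin Δλ · cos φ₂ , cos φ₁ · sin φ₂ − sin φ₁ · cos φ₂ · cos Δλ )
  = atan2(0.66622, -0.56276) = 130.188° → normalised to [0°, 360°): 130.188°.

130.2°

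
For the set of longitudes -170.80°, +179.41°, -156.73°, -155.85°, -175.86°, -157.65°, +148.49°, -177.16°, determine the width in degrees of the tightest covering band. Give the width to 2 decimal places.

55.66°

Sort the longitudes: -177.16°, -175.86°, -170.80°, -157.65°, -156.73°, -155.85°, +148.49°, +179.41°.
Eastward gaps between consecutive values (wrapping around): 1.30°, 5.06°, 13.15°, 0.92°, 0.88°, 304.34°, 30.92°, 3.43°.
Largest gap = 304.34° ⇒ minimal covering band is its complement: 360° − 304.34° = 55.66°.
Band runs from +148.49° eastward to -155.85°, crossing the antimeridian.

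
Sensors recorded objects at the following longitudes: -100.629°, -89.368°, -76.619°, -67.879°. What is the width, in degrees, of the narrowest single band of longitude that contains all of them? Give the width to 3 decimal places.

Sort the longitudes: -100.629°, -89.368°, -76.619°, -67.879°.
Eastward gaps between consecutive values (wrapping around): 11.261°, 12.749°, 8.740°, 327.250°.
Largest gap = 327.250° ⇒ minimal covering band is its complement: 360° − 327.250° = 32.750°.
Band runs from -100.629° eastward to -67.879°.

32.750°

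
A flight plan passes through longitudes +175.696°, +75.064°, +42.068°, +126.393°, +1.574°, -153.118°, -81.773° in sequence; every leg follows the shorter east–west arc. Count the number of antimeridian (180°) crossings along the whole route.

0

Leg 1: +175.696° → +75.064°, shortest Δλ = -100.632° (west) — does not cross 180°.
Leg 2: +75.064° → +42.068°, shortest Δλ = -32.996° (west) — does not cross 180°.
Leg 3: +42.068° → +126.393°, shortest Δλ = 84.325° (east) — does not cross 180°.
Leg 4: +126.393° → +1.574°, shortest Δλ = -124.819° (west) — does not cross 180°.
Leg 5: +1.574° → -153.118°, shortest Δλ = -154.692° (west) — does not cross 180°.
Leg 6: -153.118° → -81.773°, shortest Δλ = 71.345° (east) — does not cross 180°.
Total crossings: 0.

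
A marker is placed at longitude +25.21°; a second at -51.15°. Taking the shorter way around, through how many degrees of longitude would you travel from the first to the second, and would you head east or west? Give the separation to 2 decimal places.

76.36° west

Raw difference: -51.15 − 25.21 = -76.36°.
Normalise into (−180°, 180°]: -76.36° stays -76.36°.
Negative ⇒ the second point lies to the west; separation 76.36°.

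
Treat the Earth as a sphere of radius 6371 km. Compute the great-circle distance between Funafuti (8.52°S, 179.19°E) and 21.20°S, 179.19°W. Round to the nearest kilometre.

Δλ = -179.19 − 179.19 = -358.38°; wrapped into (−180°, 180°]: 1.62°.
Δφ = -21.20 − -8.52 = -12.68°.
a = sin²(Δφ/2) + cos φ₁ · cos φ₂ · sin²(Δλ/2) = 0.012379.
c = 2·atan2(√a, √(1−a)) = 0.22298 rad → d = 6371·c ≈ 1420.61 km.

1421 km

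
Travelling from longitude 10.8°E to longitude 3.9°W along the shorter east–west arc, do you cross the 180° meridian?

No

Signed shortest Δλ = ((-3.9 − 10.8 + 180) mod 360) − 180 = -14.7°.
Going west by 14.7° from +10.8° reaches -3.9° without touching 180°.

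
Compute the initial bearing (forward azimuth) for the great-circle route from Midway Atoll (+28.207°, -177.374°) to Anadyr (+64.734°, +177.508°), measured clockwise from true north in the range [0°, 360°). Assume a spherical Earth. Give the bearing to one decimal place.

Δλ = 177.508 − -177.374 = 354.882°; wrapped into (−180°, 180°]: -5.118°.
θ = atan2( sin Δλ · cos φ₂ , cos φ₁ · sin φ₂ − sin φ₁ · cos φ₂ · cos Δλ )
  = atan2(-0.03808, 0.59601) = -3.655° → normalised to [0°, 360°): 356.345°.

356.3°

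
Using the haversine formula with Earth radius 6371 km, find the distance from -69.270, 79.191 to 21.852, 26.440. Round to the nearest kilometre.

Δλ = 26.440 − 79.191 = -52.751°.
Δφ = 21.852 − -69.270 = 91.122°.
a = sin²(Δφ/2) + cos φ₁ · cos φ₂ · sin²(Δλ/2) = 0.574630.
c = 2·atan2(√a, √(1−a)) = 1.72062 rad → d = 6371·c ≈ 10962.04 km.

10962 km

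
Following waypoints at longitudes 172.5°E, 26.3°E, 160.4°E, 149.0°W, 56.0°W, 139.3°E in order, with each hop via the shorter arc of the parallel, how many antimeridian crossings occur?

Leg 1: +172.5° → +26.3°, shortest Δλ = -146.2° (west) — does not cross 180°.
Leg 2: +26.3° → +160.4°, shortest Δλ = 134.1° (east) — does not cross 180°.
Leg 3: +160.4° → -149.0°, shortest Δλ = 50.6° (east) — crosses 180°.
Leg 4: -149.0° → -56.0°, shortest Δλ = 93.0° (east) — does not cross 180°.
Leg 5: -56.0° → +139.3°, shortest Δλ = -164.7° (west) — crosses 180°.
Total crossings: 2.

2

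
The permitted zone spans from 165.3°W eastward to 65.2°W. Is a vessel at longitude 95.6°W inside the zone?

Yes

Band width going east from -165.3° to -65.2°: ((-65.2 − -165.3) mod 360) = 100.1°.
Offset of -95.6° east of the west edge: ((-95.6 − -165.3) mod 360) = 69.7°.
69.7° ≤ 100.1° ⇒ inside.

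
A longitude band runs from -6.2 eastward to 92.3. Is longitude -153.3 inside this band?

No

Band width going east from -6.2° to +92.3°: ((92.3 − -6.2) mod 360) = 98.5°.
Offset of -153.3° east of the west edge: ((-153.3 − -6.2) mod 360) = 212.9°.
212.9° > 98.5° ⇒ outside.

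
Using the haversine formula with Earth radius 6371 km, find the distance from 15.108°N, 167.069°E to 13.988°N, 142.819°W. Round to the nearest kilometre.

Δλ = -142.819 − 167.069 = -309.888°; wrapped into (−180°, 180°]: 50.112°.
Δφ = 13.988 − 15.108 = -1.120°.
a = sin²(Δφ/2) + cos φ₁ · cos φ₂ · sin²(Δλ/2) = 0.168117.
c = 2·atan2(√a, √(1−a)) = 0.84495 rad → d = 6371·c ≈ 5383.20 km.

5383 km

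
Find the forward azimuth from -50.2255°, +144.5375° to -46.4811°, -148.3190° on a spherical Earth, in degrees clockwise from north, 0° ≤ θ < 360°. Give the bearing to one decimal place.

112.2°

Δλ = -148.3190 − 144.5375 = -292.8565°; wrapped into (−180°, 180°]: 67.1435°.
θ = atan2( sin Δλ · cos φ₂ , cos φ₁ · sin φ₂ − sin φ₁ · cos φ₂ · cos Δλ )
  = atan2(0.63453, -0.25836) = 112.155° → normalised to [0°, 360°): 112.155°.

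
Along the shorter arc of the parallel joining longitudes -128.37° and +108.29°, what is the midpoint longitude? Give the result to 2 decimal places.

Signed shortest Δλ from -128.37° to +108.29° is -123.34°.
Midpoint longitude = -128.37° + (-123.34°)/2 = -128.37° − 61.67° = -190.04°.
Normalise into (−180°, 180°]: +169.96°.
(The naïve average (-128.37 + +108.29)/2 = -10.04° is on the wrong side of the globe.)

+169.96°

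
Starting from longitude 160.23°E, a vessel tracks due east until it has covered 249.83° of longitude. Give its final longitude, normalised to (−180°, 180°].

50.06°E

Start at +160.23°; shift +249.83° → +410.06°.
+410.06° lies outside (−180°, 180°]; subtract 360° → +50.06°.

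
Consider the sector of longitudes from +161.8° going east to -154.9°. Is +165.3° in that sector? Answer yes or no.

Yes

Band width going east from +161.8° to -154.9°: ((-154.9 − 161.8) mod 360) = 43.3°.
Offset of +165.3° east of the west edge: ((165.3 − 161.8) mod 360) = 3.5°.
3.5° ≤ 43.3° ⇒ inside.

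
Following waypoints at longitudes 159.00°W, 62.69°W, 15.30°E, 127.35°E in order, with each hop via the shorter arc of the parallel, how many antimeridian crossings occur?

Leg 1: -159.00° → -62.69°, shortest Δλ = 96.31° (east) — does not cross 180°.
Leg 2: -62.69° → +15.30°, shortest Δλ = 77.99° (east) — does not cross 180°.
Leg 3: +15.30° → +127.35°, shortest Δλ = 112.05° (east) — does not cross 180°.
Total crossings: 0.

0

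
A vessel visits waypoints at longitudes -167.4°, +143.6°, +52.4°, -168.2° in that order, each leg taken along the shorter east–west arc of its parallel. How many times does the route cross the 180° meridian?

2

Leg 1: -167.4° → +143.6°, shortest Δλ = -49.0° (west) — crosses 180°.
Leg 2: +143.6° → +52.4°, shortest Δλ = -91.2° (west) — does not cross 180°.
Leg 3: +52.4° → -168.2°, shortest Δλ = 139.4° (east) — crosses 180°.
Total crossings: 2.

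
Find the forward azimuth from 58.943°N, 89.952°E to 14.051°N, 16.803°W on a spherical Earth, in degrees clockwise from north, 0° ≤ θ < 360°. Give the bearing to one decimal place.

Δλ = -16.803 − 89.952 = -106.755°.
θ = atan2( sin Δλ · cos φ₂ , cos φ₁ · sin φ₂ − sin φ₁ · cos φ₂ · cos Δλ )
  = atan2(-0.92890, 0.36482) = -68.558° → normalised to [0°, 360°): 291.442°.

291.4°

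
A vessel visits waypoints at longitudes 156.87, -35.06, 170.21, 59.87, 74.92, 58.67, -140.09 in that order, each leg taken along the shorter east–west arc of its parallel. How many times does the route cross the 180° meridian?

3

Leg 1: +156.87° → -35.06°, shortest Δλ = 168.07° (east) — crosses 180°.
Leg 2: -35.06° → +170.21°, shortest Δλ = -154.73° (west) — crosses 180°.
Leg 3: +170.21° → +59.87°, shortest Δλ = -110.34° (west) — does not cross 180°.
Leg 4: +59.87° → +74.92°, shortest Δλ = 15.05° (east) — does not cross 180°.
Leg 5: +74.92° → +58.67°, shortest Δλ = -16.25° (west) — does not cross 180°.
Leg 6: +58.67° → -140.09°, shortest Δλ = 161.24° (east) — crosses 180°.
Total crossings: 3.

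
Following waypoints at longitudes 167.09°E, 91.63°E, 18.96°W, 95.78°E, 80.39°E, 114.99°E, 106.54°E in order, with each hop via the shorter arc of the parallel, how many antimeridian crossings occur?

Leg 1: +167.09° → +91.63°, shortest Δλ = -75.46° (west) — does not cross 180°.
Leg 2: +91.63° → -18.96°, shortest Δλ = -110.59° (west) — does not cross 180°.
Leg 3: -18.96° → +95.78°, shortest Δλ = 114.74° (east) — does not cross 180°.
Leg 4: +95.78° → +80.39°, shortest Δλ = -15.39° (west) — does not cross 180°.
Leg 5: +80.39° → +114.99°, shortest Δλ = 34.6° (east) — does not cross 180°.
Leg 6: +114.99° → +106.54°, shortest Δλ = -8.45° (west) — does not cross 180°.
Total crossings: 0.

0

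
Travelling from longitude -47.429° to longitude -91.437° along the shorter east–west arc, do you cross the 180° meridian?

No

Signed shortest Δλ = ((-91.437 − -47.429 + 180) mod 360) − 180 = -44.008°.
Going west by 44.008° from -47.429° reaches -91.437° without touching 180°.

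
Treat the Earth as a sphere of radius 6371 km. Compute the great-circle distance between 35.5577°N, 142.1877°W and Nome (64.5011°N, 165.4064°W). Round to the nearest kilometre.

3574 km

Δλ = -165.4064 − -142.1877 = -23.2187°.
Δφ = 64.5011 − 35.5577 = 28.9434°.
a = sin²(Δφ/2) + cos φ₁ · cos φ₂ · sin²(Δλ/2) = 0.076634.
c = 2·atan2(√a, √(1−a)) = 0.56098 rad → d = 6371·c ≈ 3574.02 km.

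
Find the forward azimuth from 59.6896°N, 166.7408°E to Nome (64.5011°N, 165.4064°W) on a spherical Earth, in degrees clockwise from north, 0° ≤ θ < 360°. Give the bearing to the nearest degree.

Δλ = -165.4064 − 166.7408 = -332.1472°; wrapped into (−180°, 180°]: 27.8528°.
θ = atan2( sin Δλ · cos φ₂ , cos φ₁ · sin φ₂ − sin φ₁ · cos φ₂ · cos Δλ )
  = atan2(0.20113, 0.12693) = 57.744° → normalised to [0°, 360°): 57.744°.

58°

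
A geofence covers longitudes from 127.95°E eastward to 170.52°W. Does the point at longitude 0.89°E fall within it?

Band width going east from +127.95° to -170.52°: ((-170.52 − 127.95) mod 360) = 61.53°.
Offset of +0.89° east of the west edge: ((0.89 − 127.95) mod 360) = 232.94°.
232.94° > 61.53° ⇒ outside.

No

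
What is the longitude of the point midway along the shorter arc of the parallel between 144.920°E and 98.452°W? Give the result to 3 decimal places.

156.766°W

Signed shortest Δλ from +144.920° to -98.452° is +116.628°.
Midpoint longitude = +144.920° + (+116.628°)/2 = +144.920° + 58.314° = +203.234°.
Normalise into (−180°, 180°]: -156.766°.
(The naïve average (+144.920 + -98.452)/2 = 23.234° is on the wrong side of the globe.)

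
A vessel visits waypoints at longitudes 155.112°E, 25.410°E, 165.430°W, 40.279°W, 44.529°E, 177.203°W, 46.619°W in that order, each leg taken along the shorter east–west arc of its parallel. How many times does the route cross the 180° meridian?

2

Leg 1: +155.112° → +25.410°, shortest Δλ = -129.702° (west) — does not cross 180°.
Leg 2: +25.410° → -165.430°, shortest Δλ = 169.16° (east) — crosses 180°.
Leg 3: -165.430° → -40.279°, shortest Δλ = 125.151° (east) — does not cross 180°.
Leg 4: -40.279° → +44.529°, shortest Δλ = 84.808° (east) — does not cross 180°.
Leg 5: +44.529° → -177.203°, shortest Δλ = 138.268° (east) — crosses 180°.
Leg 6: -177.203° → -46.619°, shortest Δλ = 130.584° (east) — does not cross 180°.
Total crossings: 2.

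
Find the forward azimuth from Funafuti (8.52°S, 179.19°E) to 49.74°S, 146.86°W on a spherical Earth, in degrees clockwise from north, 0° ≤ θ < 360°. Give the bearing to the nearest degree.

152°

Δλ = -146.86 − 179.19 = -326.05°; wrapped into (−180°, 180°]: 33.95°.
θ = atan2( sin Δλ · cos φ₂ , cos φ₁ · sin φ₂ − sin φ₁ · cos φ₂ · cos Δλ )
  = atan2(0.36091, -0.67527) = 151.877° → normalised to [0°, 360°): 151.877°.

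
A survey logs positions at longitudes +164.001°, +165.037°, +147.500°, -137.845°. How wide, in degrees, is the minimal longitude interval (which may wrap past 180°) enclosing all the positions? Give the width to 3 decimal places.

Sort the longitudes: -137.845°, +147.500°, +164.001°, +165.037°.
Eastward gaps between consecutive values (wrapping around): 285.345°, 16.501°, 1.036°, 57.118°.
Largest gap = 285.345° ⇒ minimal covering band is its complement: 360° − 285.345° = 74.655°.
Band runs from +147.500° eastward to -137.845°, crossing the antimeridian.

74.655°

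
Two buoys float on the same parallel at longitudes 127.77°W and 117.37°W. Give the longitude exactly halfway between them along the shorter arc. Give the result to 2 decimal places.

Signed shortest Δλ from -127.77° to -117.37° is +10.40°.
Midpoint longitude = -127.77° + (+10.40°)/2 = -127.77° + 5.20° = -122.57°.

122.57°W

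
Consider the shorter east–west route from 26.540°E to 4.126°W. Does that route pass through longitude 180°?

No

Signed shortest Δλ = ((-4.126 − 26.540 + 180) mod 360) − 180 = -30.666°.
Going west by 30.666° from +26.540° reaches -4.126° without touching 180°.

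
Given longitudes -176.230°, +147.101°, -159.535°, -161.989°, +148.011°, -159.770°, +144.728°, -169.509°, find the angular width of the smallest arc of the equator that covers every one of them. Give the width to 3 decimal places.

55.737°

Sort the longitudes: -176.230°, -169.509°, -161.989°, -159.770°, -159.535°, +144.728°, +147.101°, +148.011°.
Eastward gaps between consecutive values (wrapping around): 6.721°, 7.520°, 2.219°, 0.235°, 304.263°, 2.373°, 0.910°, 35.759°.
Largest gap = 304.263° ⇒ minimal covering band is its complement: 360° − 304.263° = 55.737°.
Band runs from +144.728° eastward to -159.535°, crossing the antimeridian.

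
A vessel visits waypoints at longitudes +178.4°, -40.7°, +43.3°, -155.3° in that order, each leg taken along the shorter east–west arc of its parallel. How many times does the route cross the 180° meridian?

Leg 1: +178.4° → -40.7°, shortest Δλ = 140.9° (east) — crosses 180°.
Leg 2: -40.7° → +43.3°, shortest Δλ = 84.0° (east) — does not cross 180°.
Leg 3: +43.3° → -155.3°, shortest Δλ = 161.4° (east) — crosses 180°.
Total crossings: 2.

2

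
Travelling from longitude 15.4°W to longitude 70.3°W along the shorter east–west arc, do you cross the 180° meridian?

No

Signed shortest Δλ = ((-70.3 − -15.4 + 180) mod 360) − 180 = -54.9°.
Going west by 54.9° from -15.4° reaches -70.3° without touching 180°.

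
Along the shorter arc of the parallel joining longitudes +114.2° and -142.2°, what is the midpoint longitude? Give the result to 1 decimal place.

+166.0°

Signed shortest Δλ from +114.2° to -142.2° is +103.6°.
Midpoint longitude = +114.2° + (+103.6°)/2 = +114.2° + 51.8° = +166.0°.
(The naïve average (+114.2 + -142.2)/2 = -14.0° is on the wrong side of the globe.)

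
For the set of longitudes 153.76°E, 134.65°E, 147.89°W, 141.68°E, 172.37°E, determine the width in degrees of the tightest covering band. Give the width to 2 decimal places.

77.46°

Sort the longitudes: -147.89°, +134.65°, +141.68°, +153.76°, +172.37°.
Eastward gaps between consecutive values (wrapping around): 282.54°, 7.03°, 12.08°, 18.61°, 39.74°.
Largest gap = 282.54° ⇒ minimal covering band is its complement: 360° − 282.54° = 77.46°.
Band runs from +134.65° eastward to -147.89°, crossing the antimeridian.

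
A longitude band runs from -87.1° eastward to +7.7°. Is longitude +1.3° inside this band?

Band width going east from -87.1° to +7.7°: ((7.7 − -87.1) mod 360) = 94.8°.
Offset of +1.3° east of the west edge: ((1.3 − -87.1) mod 360) = 88.4°.
88.4° ≤ 94.8° ⇒ inside.

Yes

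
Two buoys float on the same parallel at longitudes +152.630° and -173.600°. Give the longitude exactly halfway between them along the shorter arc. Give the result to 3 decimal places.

+169.515°

Signed shortest Δλ from +152.630° to -173.600° is +33.770°.
Midpoint longitude = +152.630° + (+33.770°)/2 = +152.630° + 16.885° = +169.515°.
(The naïve average (+152.630 + -173.600)/2 = -10.485° is on the wrong side of the globe.)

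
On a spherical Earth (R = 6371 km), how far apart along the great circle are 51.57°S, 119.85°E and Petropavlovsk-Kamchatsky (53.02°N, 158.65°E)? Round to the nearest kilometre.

12180 km

Δλ = 158.65 − 119.85 = 38.80°.
Δφ = 53.02 − -51.57 = 104.59°.
a = sin²(Δφ/2) + cos φ₁ · cos φ₂ · sin²(Δλ/2) = 0.667202.
c = 2·atan2(√a, √(1−a)) = 1.91177 rad → d = 6371·c ≈ 12179.88 km.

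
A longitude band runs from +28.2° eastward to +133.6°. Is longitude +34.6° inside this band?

Yes

Band width going east from +28.2° to +133.6°: ((133.6 − 28.2) mod 360) = 105.4°.
Offset of +34.6° east of the west edge: ((34.6 − 28.2) mod 360) = 6.4°.
6.4° ≤ 105.4° ⇒ inside.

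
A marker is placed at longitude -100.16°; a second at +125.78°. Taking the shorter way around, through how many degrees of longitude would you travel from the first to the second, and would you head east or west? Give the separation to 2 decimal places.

Raw difference: 125.78 − -100.16 = 225.94°.
Normalise into (−180°, 180°]: 225.94° − 360° = -134.06°.
Negative ⇒ the second point lies to the west; separation 134.06°.

134.06° west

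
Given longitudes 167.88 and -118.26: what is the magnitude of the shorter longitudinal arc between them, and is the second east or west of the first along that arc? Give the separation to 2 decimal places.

73.86° east

Raw difference: -118.26 − 167.88 = -286.14°.
Normalise into (−180°, 180°]: -286.14° + 360° = 73.86°.
Positive ⇒ the second point lies to the east; separation 73.86°.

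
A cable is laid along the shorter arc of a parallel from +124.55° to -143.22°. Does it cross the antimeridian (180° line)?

Yes

Naïve |-143.22 − 124.55| = 267.77° > 180°, so the shorter arc goes the other way round — across 180°.
Signed shortest Δλ = ((-143.22 − 124.55 + 180) mod 360) − 180 = 92.23°.
Going east by 92.23° from +124.55° passes through 180° before reaching -143.22°.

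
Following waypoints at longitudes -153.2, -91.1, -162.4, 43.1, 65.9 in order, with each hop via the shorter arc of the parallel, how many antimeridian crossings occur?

Leg 1: -153.2° → -91.1°, shortest Δλ = 62.1° (east) — does not cross 180°.
Leg 2: -91.1° → -162.4°, shortest Δλ = -71.3° (west) — does not cross 180°.
Leg 3: -162.4° → +43.1°, shortest Δλ = -154.5° (west) — crosses 180°.
Leg 4: +43.1° → +65.9°, shortest Δλ = 22.8° (east) — does not cross 180°.
Total crossings: 1.

1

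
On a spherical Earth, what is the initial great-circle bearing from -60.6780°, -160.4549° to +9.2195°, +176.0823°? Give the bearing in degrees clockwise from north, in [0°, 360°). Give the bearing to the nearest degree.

336°

Δλ = 176.0823 − -160.4549 = 336.5372°; wrapped into (−180°, 180°]: -23.4628°.
θ = atan2( sin Δλ · cos φ₂ , cos φ₁ · sin φ₂ − sin φ₁ · cos φ₂ · cos Δλ )
  = atan2(-0.39301, 0.86792) = -24.362° → normalised to [0°, 360°): 335.638°.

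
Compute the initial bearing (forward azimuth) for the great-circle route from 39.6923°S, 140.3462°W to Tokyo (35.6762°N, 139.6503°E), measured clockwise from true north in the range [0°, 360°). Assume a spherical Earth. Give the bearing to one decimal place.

304.0°

Δλ = 139.6503 − -140.3462 = 279.9965°; wrapped into (−180°, 180°]: -80.0035°.
θ = atan2( sin Δλ · cos φ₂ , cos φ₁ · sin φ₂ − sin φ₁ · cos φ₂ · cos Δλ )
  = atan2(-0.79999, 0.53882) = -56.038° → normalised to [0°, 360°): 303.962°.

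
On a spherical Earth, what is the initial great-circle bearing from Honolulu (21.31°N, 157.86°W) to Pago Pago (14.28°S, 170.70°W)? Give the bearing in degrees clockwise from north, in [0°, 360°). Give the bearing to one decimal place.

Δλ = -170.70 − -157.86 = -12.84°.
θ = atan2( sin Δλ · cos φ₂ , cos φ₁ · sin φ₂ − sin φ₁ · cos φ₂ · cos Δλ )
  = atan2(-0.21536, -0.57317) = -159.407° → normalised to [0°, 360°): 200.593°.

200.6°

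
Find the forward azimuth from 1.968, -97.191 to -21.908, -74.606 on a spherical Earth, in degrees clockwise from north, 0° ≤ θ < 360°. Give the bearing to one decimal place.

138.5°

Δλ = -74.606 − -97.191 = 22.585°.
θ = atan2( sin Δλ · cos φ₂ , cos φ₁ · sin φ₂ − sin φ₁ · cos φ₂ · cos Δλ )
  = atan2(0.35632, -0.40232) = 138.470° → normalised to [0°, 360°): 138.470°.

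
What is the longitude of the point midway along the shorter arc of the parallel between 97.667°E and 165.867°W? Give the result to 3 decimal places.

Signed shortest Δλ from +97.667° to -165.867° is +96.466°.
Midpoint longitude = +97.667° + (+96.466°)/2 = +97.667° + 48.233° = +145.900°.
(The naïve average (+97.667 + -165.867)/2 = -34.1° is on the wrong side of the globe.)

145.900°E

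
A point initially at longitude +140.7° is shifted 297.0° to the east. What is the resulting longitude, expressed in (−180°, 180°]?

Start at +140.7°; shift +297.0° → +437.7°.
+437.7° lies outside (−180°, 180°]; subtract 360° → +77.7°.

+77.7°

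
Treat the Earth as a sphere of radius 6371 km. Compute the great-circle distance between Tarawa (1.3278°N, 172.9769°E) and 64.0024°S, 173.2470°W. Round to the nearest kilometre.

7352 km

Δλ = -173.2470 − 172.9769 = -346.2239°; wrapped into (−180°, 180°]: 13.7761°.
Δφ = -64.0024 − 1.3278 = -65.3302°.
a = sin²(Δφ/2) + cos φ₁ · cos φ₂ · sin²(Δλ/2) = 0.297609.
c = 2·atan2(√a, √(1−a)) = 1.15406 rad → d = 6371·c ≈ 7352.49 km.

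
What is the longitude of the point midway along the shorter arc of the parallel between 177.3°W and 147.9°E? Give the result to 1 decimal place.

165.3°E

Signed shortest Δλ from -177.3° to +147.9° is -34.8°.
Midpoint longitude = -177.3° + (-34.8°)/2 = -177.3° − 17.4° = -194.7°.
Normalise into (−180°, 180°]: +165.3°.
(The naïve average (-177.3 + +147.9)/2 = -14.7° is on the wrong side of the globe.)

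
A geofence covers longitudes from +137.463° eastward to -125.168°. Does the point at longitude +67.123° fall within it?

No

Band width going east from +137.463° to -125.168°: ((-125.168 − 137.463) mod 360) = 97.369°.
Offset of +67.123° east of the west edge: ((67.123 − 137.463) mod 360) = 289.660°.
289.660° > 97.369° ⇒ outside.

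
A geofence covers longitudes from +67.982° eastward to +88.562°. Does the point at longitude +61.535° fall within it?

Band width going east from +67.982° to +88.562°: ((88.562 − 67.982) mod 360) = 20.580°.
Offset of +61.535° east of the west edge: ((61.535 − 67.982) mod 360) = 353.553°.
353.553° > 20.580° ⇒ outside.

No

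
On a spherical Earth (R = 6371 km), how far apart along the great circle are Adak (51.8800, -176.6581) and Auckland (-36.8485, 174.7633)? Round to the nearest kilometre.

9901 km

Δλ = 174.7633 − -176.6581 = 351.4214°; wrapped into (−180°, 180°]: -8.5786°.
Δφ = -36.8485 − 51.8800 = -88.7285°.
a = sin²(Δφ/2) + cos φ₁ · cos φ₂ · sin²(Δλ/2) = 0.491668.
c = 2·atan2(√a, √(1−a)) = 1.55413 rad → d = 6371·c ≈ 9901.38 km.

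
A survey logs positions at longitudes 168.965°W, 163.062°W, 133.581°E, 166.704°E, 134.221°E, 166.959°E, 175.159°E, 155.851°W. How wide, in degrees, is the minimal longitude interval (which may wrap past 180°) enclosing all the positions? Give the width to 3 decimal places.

Sort the longitudes: -168.965°, -163.062°, -155.851°, +133.581°, +134.221°, +166.704°, +166.959°, +175.159°.
Eastward gaps between consecutive values (wrapping around): 5.903°, 7.211°, 289.432°, 0.640°, 32.483°, 0.255°, 8.200°, 15.876°.
Largest gap = 289.432° ⇒ minimal covering band is its complement: 360° − 289.432° = 70.568°.
Band runs from +133.581° eastward to -155.851°, crossing the antimeridian.

70.568°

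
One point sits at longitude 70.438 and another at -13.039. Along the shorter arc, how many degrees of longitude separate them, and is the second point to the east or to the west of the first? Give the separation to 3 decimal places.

83.477° west

Raw difference: -13.039 − 70.438 = -83.477°.
Normalise into (−180°, 180°]: -83.477° stays -83.477°.
Negative ⇒ the second point lies to the west; separation 83.477°.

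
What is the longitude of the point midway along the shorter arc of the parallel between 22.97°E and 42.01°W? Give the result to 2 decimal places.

9.52°W

Signed shortest Δλ from +22.97° to -42.01° is -64.98°.
Midpoint longitude = +22.97° + (-64.98°)/2 = +22.97° − 32.49° = -9.52°.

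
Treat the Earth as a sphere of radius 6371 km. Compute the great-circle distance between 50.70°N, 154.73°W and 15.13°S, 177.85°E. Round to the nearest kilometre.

Δλ = 177.85 − -154.73 = 332.58°; wrapped into (−180°, 180°]: -27.42°.
Δφ = -15.13 − 50.70 = -65.83°.
a = sin²(Δφ/2) + cos φ₁ · cos φ₂ · sin²(Δλ/2) = 0.329623.
c = 2·atan2(√a, √(1−a)) = 1.22308 rad → d = 6371·c ≈ 7792.22 km.

7792 km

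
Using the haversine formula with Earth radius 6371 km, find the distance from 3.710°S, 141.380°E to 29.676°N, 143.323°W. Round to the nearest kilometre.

8802 km

Δλ = -143.323 − 141.380 = -284.703°; wrapped into (−180°, 180°]: 75.297°.
Δφ = 29.676 − -3.710 = 33.386°.
a = sin²(Δφ/2) + cos φ₁ · cos φ₂ · sin²(Δλ/2) = 0.405990.
c = 2·atan2(√a, √(1−a)) = 1.38165 rad → d = 6371·c ≈ 8802.49 km.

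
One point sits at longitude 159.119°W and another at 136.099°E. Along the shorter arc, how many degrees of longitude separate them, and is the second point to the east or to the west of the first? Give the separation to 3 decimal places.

64.782° west

Raw difference: 136.099 − -159.119 = 295.218°.
Normalise into (−180°, 180°]: 295.218° − 360° = -64.782°.
Negative ⇒ the second point lies to the west; separation 64.782°.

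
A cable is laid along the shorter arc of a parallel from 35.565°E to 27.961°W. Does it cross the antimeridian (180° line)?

No

Signed shortest Δλ = ((-27.961 − 35.565 + 180) mod 360) − 180 = -63.526°.
Going west by 63.526° from +35.565° reaches -27.961° without touching 180°.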